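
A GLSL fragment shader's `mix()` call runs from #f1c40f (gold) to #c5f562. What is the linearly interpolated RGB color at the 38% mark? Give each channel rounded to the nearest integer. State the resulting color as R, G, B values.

#f1c40f → (241, 196, 15); #c5f562 → (197, 245, 98).
38% corresponds to t = 0.38.
R = 241 + 0.38 × (197 − 241) = 241 + 0.38 × -44 = 224.28 → 224
G = 196 + 0.38 × (245 − 196) = 196 + 0.38 × 49 = 214.62 → 215
B = 15 + 0.38 × (98 − 15) = 15 + 0.38 × 83 = 46.54 → 47

(224, 215, 47)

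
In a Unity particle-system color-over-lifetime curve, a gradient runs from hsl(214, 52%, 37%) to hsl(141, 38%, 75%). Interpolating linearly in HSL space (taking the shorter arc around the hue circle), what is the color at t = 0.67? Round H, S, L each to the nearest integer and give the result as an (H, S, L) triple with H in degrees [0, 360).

Hue arc: Δh = 141 − 214 = -73° (|Δh| ≤ 180, already the shorter path).
H = 214 + 0.67 × (-73) = 165.09 → 165°
S = 52 + 0.67 × (38 − 52) = 42.62 → 43%
L = 37 + 0.67 × (75 − 37) = 62.46 → 62%

(165, 43, 62)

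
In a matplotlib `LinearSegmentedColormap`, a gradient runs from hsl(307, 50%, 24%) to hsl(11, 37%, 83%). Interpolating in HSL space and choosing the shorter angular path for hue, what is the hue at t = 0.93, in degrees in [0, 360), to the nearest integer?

Hue: 11 − 307 = -296°, but |-296| > 180 so the shorter arc goes the other way: Δh = -296 + 360 = 64°.
H = 307 + 0.93 × (64) = 366.52 → 367 → 367 mod 360 = 7°

7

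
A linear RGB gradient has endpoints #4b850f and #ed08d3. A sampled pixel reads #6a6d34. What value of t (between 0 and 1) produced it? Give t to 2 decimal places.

Invert the lerp on the B channel (largest span, 196): t = (52 − 15) / (211 − 15) = 37/196 = 0.18878.
Check on R: (106 − 75)/(237 − 75) = 0.1914 ✓

0.19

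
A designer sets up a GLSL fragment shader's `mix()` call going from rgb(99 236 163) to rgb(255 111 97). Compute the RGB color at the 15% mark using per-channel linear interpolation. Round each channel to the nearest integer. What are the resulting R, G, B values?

15% corresponds to t = 0.15.
R = 99 + 0.15 × (255 − 99) = 99 + 0.15 × 156 = 122.4 → 122
G = 236 + 0.15 × (111 − 236) = 236 + 0.15 × -125 = 217.25 → 217
B = 163 + 0.15 × (97 − 163) = 163 + 0.15 × -66 = 153.1 → 153
So the blended color is (122, 217, 153), about #7ad999.

(122, 217, 153)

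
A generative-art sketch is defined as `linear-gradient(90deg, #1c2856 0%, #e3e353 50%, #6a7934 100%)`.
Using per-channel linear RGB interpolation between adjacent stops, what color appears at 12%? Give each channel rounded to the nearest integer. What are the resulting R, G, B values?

12% lies between the 0% and 50% stops, so the local fraction is t = (12 − 0)/(50 − 0) = 12/50 ≈ 0.24.
#1c2856 → (28, 40, 86); #e3e353 → (227, 227, 83).
R = 28 + 0.24 × (227 − 28) = 75.76 → 76
G = 40 + 0.24 × (227 − 40) = 84.88 → 85
B = 86 + 0.24 × (83 − 86) = 85.28 → 85

(76, 85, 85)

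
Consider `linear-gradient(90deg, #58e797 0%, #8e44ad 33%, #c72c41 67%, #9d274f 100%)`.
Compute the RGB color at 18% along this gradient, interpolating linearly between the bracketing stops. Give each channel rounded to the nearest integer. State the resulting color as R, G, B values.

18% lies between the 0% and 33% stops, so the local fraction is t = (18 − 0)/(33 − 0) = 18/33 ≈ 0.5455.
#58e797 → (88, 231, 151); #8e44ad → (142, 68, 173).
R = 88 + 0.5455 × (142 − 88) = 117.457 → 117
G = 231 + 0.5455 × (68 − 231) = 142.084 → 142
B = 151 + 0.5455 × (173 − 151) = 163.001 → 163

(117, 142, 163)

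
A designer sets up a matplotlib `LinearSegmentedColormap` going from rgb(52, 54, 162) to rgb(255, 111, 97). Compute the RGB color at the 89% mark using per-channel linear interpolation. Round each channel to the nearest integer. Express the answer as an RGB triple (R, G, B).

89% corresponds to t = 0.89.
R = 52 + 0.89 × (255 − 52) = 52 + 0.89 × 203 = 232.67 → 233
G = 54 + 0.89 × (111 − 54) = 54 + 0.89 × 57 = 104.73 → 105
B = 162 + 0.89 × (97 − 162) = 162 + 0.89 × -65 = 104.15 → 104
So the blended color is (233, 105, 104), about #e96968.

(233, 105, 104)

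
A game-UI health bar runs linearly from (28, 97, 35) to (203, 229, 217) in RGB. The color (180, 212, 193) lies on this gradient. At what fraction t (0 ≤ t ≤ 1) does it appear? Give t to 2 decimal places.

0.87

Invert the lerp on the B channel (largest span, 182): t = (193 − 35) / (217 − 35) = 158/182 = 0.86813.
Check on R: (180 − 28)/(203 − 28) = 0.8686 ✓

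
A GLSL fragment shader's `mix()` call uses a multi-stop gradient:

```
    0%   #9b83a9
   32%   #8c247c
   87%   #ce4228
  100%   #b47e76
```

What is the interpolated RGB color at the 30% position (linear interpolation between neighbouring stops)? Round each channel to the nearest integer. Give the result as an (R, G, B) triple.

(141, 42, 127)

30% lies between the 0% and 32% stops, so the local fraction is t = (30 − 0)/(32 − 0) = 30/32 ≈ 0.9375.
#9b83a9 → (155, 131, 169); #8c247c → (140, 36, 124).
R = 155 + 0.9375 × (140 − 155) = 140.938 → 141
G = 131 + 0.9375 × (36 − 131) = 41.938 → 42
B = 169 + 0.9375 × (124 − 169) = 126.812 → 127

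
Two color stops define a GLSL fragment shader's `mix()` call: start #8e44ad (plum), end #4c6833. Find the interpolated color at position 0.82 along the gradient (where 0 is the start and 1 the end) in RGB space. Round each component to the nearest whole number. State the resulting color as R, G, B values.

(88, 98, 73)

#8e44ad → (142, 68, 173); #4c6833 → (76, 104, 51).
R = 142 + 0.82 × (76 − 142) = 142 + 0.82 × -66 = 87.88 → 88
G = 68 + 0.82 × (104 − 68) = 68 + 0.82 × 36 = 97.52 → 98
B = 173 + 0.82 × (51 − 173) = 173 + 0.82 × -122 = 72.96 → 73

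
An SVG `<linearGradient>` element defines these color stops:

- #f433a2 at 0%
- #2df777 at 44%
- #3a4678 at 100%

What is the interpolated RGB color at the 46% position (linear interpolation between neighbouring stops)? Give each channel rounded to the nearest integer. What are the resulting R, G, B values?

(45, 241, 119)

46% lies between the 44% and 100% stops, so the local fraction is t = (46 − 44)/(100 − 44) = 2/56 ≈ 0.0357.
#2df777 → (45, 247, 119); #3a4678 → (58, 70, 120).
R = 45 + 0.0357 × (58 − 45) = 45.464 → 45
G = 247 + 0.0357 × (70 − 247) = 240.681 → 241
B = 119 + 0.0357 × (120 − 119) = 119.036 → 119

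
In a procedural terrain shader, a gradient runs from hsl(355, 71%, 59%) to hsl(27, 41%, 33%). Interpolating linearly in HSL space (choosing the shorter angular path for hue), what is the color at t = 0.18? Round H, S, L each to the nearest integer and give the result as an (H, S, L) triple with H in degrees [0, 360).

(1, 66, 54)

Hue: 27 − 355 = -328°, but |-328| > 180 so the shorter arc goes the other way: Δh = -328 + 360 = 32°.
H = 355 + 0.18 × (32) = 360.76 → 361 → 361 mod 360 = 1°
S = 71 + 0.18 × (41 − 71) = 65.6 → 66%
L = 59 + 0.18 × (33 − 59) = 54.32 → 54%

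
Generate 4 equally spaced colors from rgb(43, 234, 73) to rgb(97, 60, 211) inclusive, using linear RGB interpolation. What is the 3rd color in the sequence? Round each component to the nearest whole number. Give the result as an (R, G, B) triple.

(79, 118, 165)

With 4 swatches and endpoints inclusive, swatch 3 sits at t = (3 − 1)/(4 − 1) = 2/3 ≈ 0.6667.
R = 43 + 0.6667 × (97 − 43) = 79.002 → 79
G = 234 + 0.6667 × (60 − 234) = 117.994 → 118
B = 73 + 0.6667 × (211 − 73) = 165.005 → 165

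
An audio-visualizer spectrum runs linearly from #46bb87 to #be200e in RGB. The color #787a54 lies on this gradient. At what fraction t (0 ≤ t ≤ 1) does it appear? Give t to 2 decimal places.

0.42

Invert the lerp on the G channel (largest span, 155): t = (122 − 187) / (32 − 187) = -65/-155 = 0.41935.
Check on R: (120 − 70)/(190 − 70) = 0.4167 ✓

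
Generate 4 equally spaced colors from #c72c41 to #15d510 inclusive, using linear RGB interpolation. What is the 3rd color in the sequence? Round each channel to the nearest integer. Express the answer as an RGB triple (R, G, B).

With 4 swatches and endpoints inclusive, swatch 3 sits at t = (3 − 1)/(4 − 1) = 2/3 ≈ 0.6667.
#c72c41 → (199, 44, 65); #15d510 → (21, 213, 16).
R = 199 + 0.6667 × (21 − 199) = 80.327 → 80
G = 44 + 0.6667 × (213 − 44) = 156.672 → 157
B = 65 + 0.6667 × (16 − 65) = 32.332 → 32

(80, 157, 32)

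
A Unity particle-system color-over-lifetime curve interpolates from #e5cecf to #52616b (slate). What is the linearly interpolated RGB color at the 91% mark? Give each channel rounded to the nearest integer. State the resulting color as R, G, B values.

(95, 107, 116)

#e5cecf → (229, 206, 207); #52616b → (82, 97, 107).
91% corresponds to t = 0.91.
R = 229 + 0.91 × (82 − 229) = 229 + 0.91 × -147 = 95.23 → 95
G = 206 + 0.91 × (97 − 206) = 206 + 0.91 × -109 = 106.81 → 107
B = 207 + 0.91 × (107 − 207) = 207 + 0.91 × -100 = 116 → 116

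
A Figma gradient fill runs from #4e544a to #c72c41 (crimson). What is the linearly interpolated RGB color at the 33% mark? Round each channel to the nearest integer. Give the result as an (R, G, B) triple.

#4e544a → (78, 84, 74); #c72c41 → (199, 44, 65).
33% corresponds to t = 0.33.
R = 78 + 0.33 × (199 − 78) = 78 + 0.33 × 121 = 117.93 → 118
G = 84 + 0.33 × (44 − 84) = 84 + 0.33 × -40 = 70.8 → 71
B = 74 + 0.33 × (65 − 74) = 74 + 0.33 × -9 = 71.03 → 71
So the blended color is (118, 71, 71), about #764747.

(118, 71, 71)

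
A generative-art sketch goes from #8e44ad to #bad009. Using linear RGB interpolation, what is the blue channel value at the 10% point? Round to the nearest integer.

157

B₁ = 173 (from #8e44ad), B₂ = 9 (from #bad009).
B = 173 + 0.1 × (9 − 173) = 156.6 → 157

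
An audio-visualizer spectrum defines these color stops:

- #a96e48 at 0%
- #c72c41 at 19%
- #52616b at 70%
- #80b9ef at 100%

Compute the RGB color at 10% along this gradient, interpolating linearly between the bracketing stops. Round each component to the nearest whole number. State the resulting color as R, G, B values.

(185, 75, 68)

10% lies between the 0% and 19% stops, so the local fraction is t = (10 − 0)/(19 − 0) = 10/19 ≈ 0.5263.
#a96e48 → (169, 110, 72); #c72c41 → (199, 44, 65).
R = 169 + 0.5263 × (199 − 169) = 184.789 → 185
G = 110 + 0.5263 × (44 − 110) = 75.264 → 75
B = 72 + 0.5263 × (65 − 72) = 68.316 → 68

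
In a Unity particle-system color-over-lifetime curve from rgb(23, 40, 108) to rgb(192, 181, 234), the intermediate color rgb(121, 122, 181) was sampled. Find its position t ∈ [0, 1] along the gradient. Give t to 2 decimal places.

Invert the lerp on the R channel (largest span, 169): t = (121 − 23) / (192 − 23) = 98/169 = 0.57988.
Check on G: (122 − 40)/(181 − 40) = 0.5816 ✓

0.58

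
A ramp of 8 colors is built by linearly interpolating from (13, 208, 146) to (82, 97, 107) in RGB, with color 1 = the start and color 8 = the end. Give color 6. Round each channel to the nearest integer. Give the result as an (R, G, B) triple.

With 8 swatches and endpoints inclusive, swatch 6 sits at t = (6 − 1)/(8 − 1) = 5/7 ≈ 0.7143.
R = 13 + 0.7143 × (82 − 13) = 62.287 → 62
G = 208 + 0.7143 × (97 − 208) = 128.713 → 129
B = 146 + 0.7143 × (107 − 146) = 118.142 → 118

(62, 129, 118)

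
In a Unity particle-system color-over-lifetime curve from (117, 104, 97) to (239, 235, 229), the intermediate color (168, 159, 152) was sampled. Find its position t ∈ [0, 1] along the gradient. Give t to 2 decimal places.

Invert the lerp on the B channel (largest span, 132): t = (152 − 97) / (229 − 97) = 55/132 = 0.41667.
Check on R: (168 − 117)/(239 − 117) = 0.418 ✓

0.42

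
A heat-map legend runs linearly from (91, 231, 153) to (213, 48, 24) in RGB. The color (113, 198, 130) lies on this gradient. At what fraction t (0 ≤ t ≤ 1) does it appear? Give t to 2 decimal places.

0.18

Invert the lerp on the G channel (largest span, 183): t = (198 − 231) / (48 − 231) = -33/-183 = 0.18033.
Check on R: (113 − 91)/(213 − 91) = 0.1803 ✓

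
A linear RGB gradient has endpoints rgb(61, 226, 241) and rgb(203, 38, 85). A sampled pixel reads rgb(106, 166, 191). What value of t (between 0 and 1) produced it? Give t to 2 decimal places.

0.32

Invert the lerp on the G channel (largest span, 188): t = (166 − 226) / (38 − 226) = -60/-188 = 0.31915.
Check on R: (106 − 61)/(203 − 61) = 0.3169 ✓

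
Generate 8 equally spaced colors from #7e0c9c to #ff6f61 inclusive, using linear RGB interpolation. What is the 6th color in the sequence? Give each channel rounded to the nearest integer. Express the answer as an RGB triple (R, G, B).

(218, 83, 114)

With 8 swatches and endpoints inclusive, swatch 6 sits at t = (6 − 1)/(8 − 1) = 5/7 ≈ 0.7143.
#7e0c9c → (126, 12, 156); #ff6f61 → (255, 111, 97).
R = 126 + 0.7143 × (255 − 126) = 218.145 → 218
G = 12 + 0.7143 × (111 − 12) = 82.716 → 83
B = 156 + 0.7143 × (97 − 156) = 113.856 → 114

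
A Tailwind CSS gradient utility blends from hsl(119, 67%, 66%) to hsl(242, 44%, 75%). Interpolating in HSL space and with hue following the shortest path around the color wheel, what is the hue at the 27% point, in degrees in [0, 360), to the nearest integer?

Hue arc: Δh = 242 − 119 = 123° (|Δh| ≤ 180, already the shorter path).
H = 119 + 0.27 × (123) = 152.21 → 152°

152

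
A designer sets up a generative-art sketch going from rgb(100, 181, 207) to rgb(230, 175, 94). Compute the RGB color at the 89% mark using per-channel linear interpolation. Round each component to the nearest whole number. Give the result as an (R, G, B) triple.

89% corresponds to t = 0.89.
R = 100 + 0.89 × (230 − 100) = 100 + 0.89 × 130 = 215.7 → 216
G = 181 + 0.89 × (175 − 181) = 181 + 0.89 × -6 = 175.66 → 176
B = 207 + 0.89 × (94 − 207) = 207 + 0.89 × -113 = 106.43 → 106
So the blended color is (216, 176, 106), about #d8b06a.

(216, 176, 106)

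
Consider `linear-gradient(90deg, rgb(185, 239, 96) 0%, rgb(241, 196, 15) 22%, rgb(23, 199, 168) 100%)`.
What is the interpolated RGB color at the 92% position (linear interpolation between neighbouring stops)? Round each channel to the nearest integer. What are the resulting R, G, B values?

92% lies between the 22% and 100% stops, so the local fraction is t = (92 − 22)/(100 − 22) = 70/78 ≈ 0.8974.
R = 241 + 0.8974 × (23 − 241) = 45.367 → 45
G = 196 + 0.8974 × (199 − 196) = 198.692 → 199
B = 15 + 0.8974 × (168 − 15) = 152.302 → 152

(45, 199, 152)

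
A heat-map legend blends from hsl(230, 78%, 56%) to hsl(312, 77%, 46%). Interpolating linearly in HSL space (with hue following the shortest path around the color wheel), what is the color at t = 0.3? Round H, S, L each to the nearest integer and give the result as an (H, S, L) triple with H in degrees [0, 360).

Hue arc: Δh = 312 − 230 = 82° (|Δh| ≤ 180, already the shorter path).
H = 230 + 0.3 × (82) = 254.6 → 255°
S = 78 + 0.3 × (77 − 78) = 77.7 → 78%
L = 56 + 0.3 × (46 − 56) = 53 → 53%

(255, 78, 53)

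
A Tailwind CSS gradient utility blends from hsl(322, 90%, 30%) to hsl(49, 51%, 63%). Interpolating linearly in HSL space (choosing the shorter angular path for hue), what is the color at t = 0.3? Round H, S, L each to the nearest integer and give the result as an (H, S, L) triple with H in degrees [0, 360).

(348, 78, 40)

Hue: 49 − 322 = -273°, but |-273| > 180 so the shorter arc goes the other way: Δh = -273 + 360 = 87°.
H = 322 + 0.3 × (87) = 348.1 → 348°
S = 90 + 0.3 × (51 − 90) = 78.3 → 78%
L = 30 + 0.3 × (63 − 30) = 39.9 → 40%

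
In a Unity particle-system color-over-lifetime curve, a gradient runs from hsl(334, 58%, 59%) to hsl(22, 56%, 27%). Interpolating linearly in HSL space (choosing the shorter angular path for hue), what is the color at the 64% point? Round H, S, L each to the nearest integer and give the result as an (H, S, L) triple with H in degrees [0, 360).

Hue: 22 − 334 = -312°, but |-312| > 180 so the shorter arc goes the other way: Δh = -312 + 360 = 48°.
H = 334 + 0.64 × (48) = 364.72 → 365 → 365 mod 360 = 5°
S = 58 + 0.64 × (56 − 58) = 56.72 → 57%
L = 59 + 0.64 × (27 − 59) = 38.52 → 39%

(5, 57, 39)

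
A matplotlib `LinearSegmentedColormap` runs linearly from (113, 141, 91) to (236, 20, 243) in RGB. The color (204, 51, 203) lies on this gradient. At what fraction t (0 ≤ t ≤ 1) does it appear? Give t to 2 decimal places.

Invert the lerp on the B channel (largest span, 152): t = (203 − 91) / (243 − 91) = 112/152 = 0.73684.
Check on R: (204 − 113)/(236 − 113) = 0.7398 ✓

0.74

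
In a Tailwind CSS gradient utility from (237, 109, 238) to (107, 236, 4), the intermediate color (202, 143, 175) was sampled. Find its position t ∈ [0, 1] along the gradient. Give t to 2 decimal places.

Invert the lerp on the B channel (largest span, 234): t = (175 − 238) / (4 − 238) = -63/-234 = 0.26923.
Check on R: (202 − 237)/(107 − 237) = 0.2692 ✓

0.27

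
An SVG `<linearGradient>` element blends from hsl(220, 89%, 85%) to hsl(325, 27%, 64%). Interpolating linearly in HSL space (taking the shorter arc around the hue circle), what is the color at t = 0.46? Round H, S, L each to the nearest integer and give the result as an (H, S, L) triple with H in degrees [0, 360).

(268, 60, 75)

Hue arc: Δh = 325 − 220 = 105° (|Δh| ≤ 180, already the shorter path).
H = 220 + 0.46 × (105) = 268.3 → 268°
S = 89 + 0.46 × (27 − 89) = 60.48 → 60%
L = 85 + 0.46 × (64 − 85) = 75.34 → 75%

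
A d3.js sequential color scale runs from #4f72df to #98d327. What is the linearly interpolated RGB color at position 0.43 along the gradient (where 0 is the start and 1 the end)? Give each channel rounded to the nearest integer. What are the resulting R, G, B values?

(110, 156, 144)

#4f72df → (79, 114, 223); #98d327 → (152, 211, 39).
R = 79 + 0.43 × (152 − 79) = 79 + 0.43 × 73 = 110.39 → 110
G = 114 + 0.43 × (211 − 114) = 114 + 0.43 × 97 = 155.71 → 156
B = 223 + 0.43 × (39 − 223) = 223 + 0.43 × -184 = 143.88 → 144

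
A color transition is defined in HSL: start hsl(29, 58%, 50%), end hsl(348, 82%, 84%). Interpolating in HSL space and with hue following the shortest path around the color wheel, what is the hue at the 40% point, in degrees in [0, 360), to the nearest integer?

Hue: 348 − 29 = 319°, but |319| > 180 so the shorter arc goes the other way: Δh = 319 − 360 = -41°.
H = 29 + 0.4 × (-41) = 12.6 → 13°

13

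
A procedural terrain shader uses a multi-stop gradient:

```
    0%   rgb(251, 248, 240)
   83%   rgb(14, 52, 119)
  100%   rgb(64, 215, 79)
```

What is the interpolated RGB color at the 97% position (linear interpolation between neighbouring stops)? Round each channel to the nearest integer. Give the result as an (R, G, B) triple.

97% lies between the 83% and 100% stops, so the local fraction is t = (97 − 83)/(100 − 83) = 14/17 ≈ 0.8235.
R = 14 + 0.8235 × (64 − 14) = 55.175 → 55
G = 52 + 0.8235 × (215 − 52) = 186.231 → 186
B = 119 + 0.8235 × (79 − 119) = 86.06 → 86

(55, 186, 86)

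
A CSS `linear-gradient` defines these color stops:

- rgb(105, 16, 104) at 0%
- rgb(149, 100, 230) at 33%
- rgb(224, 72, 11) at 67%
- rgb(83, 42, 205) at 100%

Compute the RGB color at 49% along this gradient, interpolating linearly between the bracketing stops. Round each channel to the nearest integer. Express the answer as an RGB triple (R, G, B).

49% lies between the 33% and 67% stops, so the local fraction is t = (49 − 33)/(67 − 33) = 16/34 ≈ 0.4706.
R = 149 + 0.4706 × (224 − 149) = 184.295 → 184
G = 100 + 0.4706 × (72 − 100) = 86.823 → 87
B = 230 + 0.4706 × (11 − 230) = 126.939 → 127

(184, 87, 127)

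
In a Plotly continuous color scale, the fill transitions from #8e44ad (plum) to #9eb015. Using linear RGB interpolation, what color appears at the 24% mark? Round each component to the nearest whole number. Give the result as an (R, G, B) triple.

#8e44ad → (142, 68, 173); #9eb015 → (158, 176, 21).
24% corresponds to t = 0.24.
R = 142 + 0.24 × (158 − 142) = 142 + 0.24 × 16 = 145.84 → 146
G = 68 + 0.24 × (176 − 68) = 68 + 0.24 × 108 = 93.92 → 94
B = 173 + 0.24 × (21 − 173) = 173 + 0.24 × -152 = 136.52 → 137

(146, 94, 137)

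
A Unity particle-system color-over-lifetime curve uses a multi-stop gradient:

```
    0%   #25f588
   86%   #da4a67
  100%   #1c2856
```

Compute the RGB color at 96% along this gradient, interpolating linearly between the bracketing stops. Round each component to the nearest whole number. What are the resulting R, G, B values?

96% lies between the 86% and 100% stops, so the local fraction is t = (96 − 86)/(100 − 86) = 10/14 ≈ 0.7143.
#da4a67 → (218, 74, 103); #1c2856 → (28, 40, 86).
R = 218 + 0.7143 × (28 − 218) = 82.283 → 82
G = 74 + 0.7143 × (40 − 74) = 49.714 → 50
B = 103 + 0.7143 × (86 − 103) = 90.857 → 91

(82, 50, 91)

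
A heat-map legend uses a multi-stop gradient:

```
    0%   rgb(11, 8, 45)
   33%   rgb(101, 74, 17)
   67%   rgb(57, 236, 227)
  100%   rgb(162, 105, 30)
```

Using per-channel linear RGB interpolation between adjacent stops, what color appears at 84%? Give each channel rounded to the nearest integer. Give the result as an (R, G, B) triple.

84% lies between the 67% and 100% stops, so the local fraction is t = (84 − 67)/(100 − 67) = 17/33 ≈ 0.5152.
R = 57 + 0.5152 × (162 − 57) = 111.096 → 111
G = 236 + 0.5152 × (105 − 236) = 168.509 → 169
B = 227 + 0.5152 × (30 − 227) = 125.506 → 126

(111, 169, 126)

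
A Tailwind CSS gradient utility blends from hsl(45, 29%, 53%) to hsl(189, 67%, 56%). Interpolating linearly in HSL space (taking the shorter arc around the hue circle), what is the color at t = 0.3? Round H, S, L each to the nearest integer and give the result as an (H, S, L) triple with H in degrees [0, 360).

(88, 40, 54)

Hue arc: Δh = 189 − 45 = 144° (|Δh| ≤ 180, already the shorter path).
H = 45 + 0.3 × (144) = 88.2 → 88°
S = 29 + 0.3 × (67 − 29) = 40.4 → 40%
L = 53 + 0.3 × (56 − 53) = 53.9 → 54%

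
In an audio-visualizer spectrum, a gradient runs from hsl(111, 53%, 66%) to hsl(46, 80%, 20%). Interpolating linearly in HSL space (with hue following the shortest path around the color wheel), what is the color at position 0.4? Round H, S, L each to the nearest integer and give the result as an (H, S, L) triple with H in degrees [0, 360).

Hue arc: Δh = 46 − 111 = -65° (|Δh| ≤ 180, already the shorter path).
H = 111 + 0.4 × (-65) = 85 → 85°
S = 53 + 0.4 × (80 − 53) = 63.8 → 64%
L = 66 + 0.4 × (20 − 66) = 47.6 → 48%

(85, 64, 48)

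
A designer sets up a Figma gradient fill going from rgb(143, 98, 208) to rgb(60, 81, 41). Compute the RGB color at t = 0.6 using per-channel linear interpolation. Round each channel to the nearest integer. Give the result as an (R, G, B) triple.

R = 143 + 0.6 × (60 − 143) = 143 + 0.6 × -83 = 93.2 → 93
G = 98 + 0.6 × (81 − 98) = 98 + 0.6 × -17 = 87.8 → 88
B = 208 + 0.6 × (41 − 208) = 208 + 0.6 × -167 = 107.8 → 108
So the blended color is (93, 88, 108), about #5d586c.

(93, 88, 108)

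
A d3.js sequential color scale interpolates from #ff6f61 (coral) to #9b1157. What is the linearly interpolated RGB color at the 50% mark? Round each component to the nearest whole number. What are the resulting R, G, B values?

#ff6f61 → (255, 111, 97); #9b1157 → (155, 17, 87).
50% corresponds to t = 0.5.
R = 255 + 0.5 × (155 − 255) = 255 + 0.5 × -100 = 205 → 205
G = 111 + 0.5 × (17 − 111) = 111 + 0.5 × -94 = 64 → 64
B = 97 + 0.5 × (87 − 97) = 97 + 0.5 × -10 = 92 → 92
So the blended color is (205, 64, 92), about #cd405c.

(205, 64, 92)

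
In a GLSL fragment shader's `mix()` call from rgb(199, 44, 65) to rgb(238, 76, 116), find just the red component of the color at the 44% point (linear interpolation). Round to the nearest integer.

R = 199 + 0.44 × (238 − 199) = 216.16 → 216

216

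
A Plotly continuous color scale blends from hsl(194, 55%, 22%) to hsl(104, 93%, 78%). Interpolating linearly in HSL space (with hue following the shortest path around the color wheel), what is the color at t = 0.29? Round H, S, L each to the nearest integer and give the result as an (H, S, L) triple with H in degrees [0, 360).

Hue arc: Δh = 104 − 194 = -90° (|Δh| ≤ 180, already the shorter path).
H = 194 + 0.29 × (-90) = 167.9 → 168°
S = 55 + 0.29 × (93 − 55) = 66.02 → 66%
L = 22 + 0.29 × (78 − 22) = 38.24 → 38%

(168, 66, 38)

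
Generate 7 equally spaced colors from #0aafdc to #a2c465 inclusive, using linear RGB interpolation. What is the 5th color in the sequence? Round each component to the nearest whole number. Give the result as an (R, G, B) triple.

With 7 swatches and endpoints inclusive, swatch 5 sits at t = (5 − 1)/(7 − 1) = 4/6 ≈ 0.6667.
#0aafdc → (10, 175, 220); #a2c465 → (162, 196, 101).
R = 10 + 0.6667 × (162 − 10) = 111.338 → 111
G = 175 + 0.6667 × (196 − 175) = 189.001 → 189
B = 220 + 0.6667 × (101 − 220) = 140.663 → 141

(111, 189, 141)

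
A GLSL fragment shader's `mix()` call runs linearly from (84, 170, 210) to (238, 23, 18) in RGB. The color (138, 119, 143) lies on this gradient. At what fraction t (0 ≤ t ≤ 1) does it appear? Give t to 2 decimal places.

Invert the lerp on the B channel (largest span, 192): t = (143 − 210) / (18 − 210) = -67/-192 = 0.34896.
Check on R: (138 − 84)/(238 − 84) = 0.3506 ✓

0.35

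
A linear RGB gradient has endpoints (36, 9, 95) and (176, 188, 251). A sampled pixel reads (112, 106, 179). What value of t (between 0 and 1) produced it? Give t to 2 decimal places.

Invert the lerp on the G channel (largest span, 179): t = (106 − 9) / (188 − 9) = 97/179 = 0.5419.
Check on R: (112 − 36)/(176 − 36) = 0.5429 ✓

0.54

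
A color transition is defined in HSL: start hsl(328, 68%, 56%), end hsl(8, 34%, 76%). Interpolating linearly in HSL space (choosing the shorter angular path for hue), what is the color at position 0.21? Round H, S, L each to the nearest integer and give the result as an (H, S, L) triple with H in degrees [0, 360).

(336, 61, 60)

Hue: 8 − 328 = -320°, but |-320| > 180 so the shorter arc goes the other way: Δh = -320 + 360 = 40°.
H = 328 + 0.21 × (40) = 336.4 → 336°
S = 68 + 0.21 × (34 − 68) = 60.86 → 61%
L = 56 + 0.21 × (76 − 56) = 60.2 → 60%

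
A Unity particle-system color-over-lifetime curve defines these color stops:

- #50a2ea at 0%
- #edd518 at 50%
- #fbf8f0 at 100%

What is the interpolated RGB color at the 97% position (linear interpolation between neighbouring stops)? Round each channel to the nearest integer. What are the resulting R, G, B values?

(250, 246, 227)

97% lies between the 50% and 100% stops, so the local fraction is t = (97 − 50)/(100 − 50) = 47/50 ≈ 0.94.
#edd518 → (237, 213, 24); #fbf8f0 → (251, 248, 240).
R = 237 + 0.94 × (251 − 237) = 250.16 → 250
G = 213 + 0.94 × (248 − 213) = 245.9 → 246
B = 24 + 0.94 × (240 − 24) = 227.04 → 227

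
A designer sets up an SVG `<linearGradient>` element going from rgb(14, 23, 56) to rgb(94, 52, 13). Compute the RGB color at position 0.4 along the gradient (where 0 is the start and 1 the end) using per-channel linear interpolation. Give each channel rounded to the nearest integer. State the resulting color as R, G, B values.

R = 14 + 0.4 × (94 − 14) = 14 + 0.4 × 80 = 46 → 46
G = 23 + 0.4 × (52 − 23) = 23 + 0.4 × 29 = 34.6 → 35
B = 56 + 0.4 × (13 − 56) = 56 + 0.4 × -43 = 38.8 → 39

(46, 35, 39)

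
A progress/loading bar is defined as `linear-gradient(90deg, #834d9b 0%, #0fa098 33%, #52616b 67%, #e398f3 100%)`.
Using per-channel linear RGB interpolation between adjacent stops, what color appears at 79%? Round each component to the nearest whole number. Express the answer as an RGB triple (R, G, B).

(135, 117, 156)

79% lies between the 67% and 100% stops, so the local fraction is t = (79 − 67)/(100 − 67) = 12/33 ≈ 0.3636.
#52616b → (82, 97, 107); #e398f3 → (227, 152, 243).
R = 82 + 0.3636 × (227 − 82) = 134.722 → 135
G = 97 + 0.3636 × (152 − 97) = 116.998 → 117
B = 107 + 0.3636 × (243 − 107) = 156.45 → 156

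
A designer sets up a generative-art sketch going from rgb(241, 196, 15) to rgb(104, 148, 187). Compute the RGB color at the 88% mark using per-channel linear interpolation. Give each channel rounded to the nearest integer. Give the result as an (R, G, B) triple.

88% corresponds to t = 0.88.
R = 241 + 0.88 × (104 − 241) = 241 + 0.88 × -137 = 120.44 → 120
G = 196 + 0.88 × (148 − 196) = 196 + 0.88 × -48 = 153.76 → 154
B = 15 + 0.88 × (187 − 15) = 15 + 0.88 × 172 = 166.36 → 166

(120, 154, 166)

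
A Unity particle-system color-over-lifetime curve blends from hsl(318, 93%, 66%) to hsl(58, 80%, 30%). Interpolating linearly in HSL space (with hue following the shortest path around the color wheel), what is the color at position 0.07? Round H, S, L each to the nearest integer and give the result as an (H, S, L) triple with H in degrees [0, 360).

(325, 92, 63)

Hue: 58 − 318 = -260°, but |-260| > 180 so the shorter arc goes the other way: Δh = -260 + 360 = 100°.
H = 318 + 0.07 × (100) = 325 → 325°
S = 93 + 0.07 × (80 − 93) = 92.09 → 92%
L = 66 + 0.07 × (30 − 66) = 63.48 → 63%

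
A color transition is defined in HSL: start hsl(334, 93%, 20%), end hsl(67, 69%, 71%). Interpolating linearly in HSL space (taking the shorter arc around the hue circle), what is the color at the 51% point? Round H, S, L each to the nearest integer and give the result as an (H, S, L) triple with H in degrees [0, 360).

Hue: 67 − 334 = -267°, but |-267| > 180 so the shorter arc goes the other way: Δh = -267 + 360 = 93°.
H = 334 + 0.51 × (93) = 381.43 → 381 → 381 mod 360 = 21°
S = 93 + 0.51 × (69 − 93) = 80.76 → 81%
L = 20 + 0.51 × (71 − 20) = 46.01 → 46%

(21, 81, 46)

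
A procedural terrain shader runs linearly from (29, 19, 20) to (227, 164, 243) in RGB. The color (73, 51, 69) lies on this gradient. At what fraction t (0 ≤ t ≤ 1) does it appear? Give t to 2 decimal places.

Invert the lerp on the B channel (largest span, 223): t = (69 − 20) / (243 − 20) = 49/223 = 0.21973.
Check on R: (73 − 29)/(227 − 29) = 0.2222 ✓

0.22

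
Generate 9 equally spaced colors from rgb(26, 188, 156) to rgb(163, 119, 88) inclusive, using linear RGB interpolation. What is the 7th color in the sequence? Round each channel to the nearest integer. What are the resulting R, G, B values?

(129, 136, 105)

With 9 swatches and endpoints inclusive, swatch 7 sits at t = (7 − 1)/(9 − 1) = 6/8 ≈ 0.75.
R = 26 + 0.75 × (163 − 26) = 128.75 → 129
G = 188 + 0.75 × (119 − 188) = 136.25 → 136
B = 156 + 0.75 × (88 − 156) = 105 → 105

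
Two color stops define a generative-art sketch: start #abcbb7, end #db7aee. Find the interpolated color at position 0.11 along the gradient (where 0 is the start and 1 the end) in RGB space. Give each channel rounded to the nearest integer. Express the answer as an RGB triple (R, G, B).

#abcbb7 → (171, 203, 183); #db7aee → (219, 122, 238).
R = 171 + 0.11 × (219 − 171) = 171 + 0.11 × 48 = 176.28 → 176
G = 203 + 0.11 × (122 − 203) = 203 + 0.11 × -81 = 194.09 → 194
B = 183 + 0.11 × (238 − 183) = 183 + 0.11 × 55 = 189.05 → 189

(176, 194, 189)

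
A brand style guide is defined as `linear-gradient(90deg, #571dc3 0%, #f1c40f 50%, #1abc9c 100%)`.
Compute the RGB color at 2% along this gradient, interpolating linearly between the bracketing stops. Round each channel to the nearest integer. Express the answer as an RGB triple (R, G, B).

(93, 36, 188)

2% lies between the 0% and 50% stops, so the local fraction is t = (2 − 0)/(50 − 0) = 2/50 ≈ 0.04.
#571dc3 → (87, 29, 195); #f1c40f → (241, 196, 15).
R = 87 + 0.04 × (241 − 87) = 93.16 → 93
G = 29 + 0.04 × (196 − 29) = 35.68 → 36
B = 195 + 0.04 × (15 − 195) = 187.8 → 188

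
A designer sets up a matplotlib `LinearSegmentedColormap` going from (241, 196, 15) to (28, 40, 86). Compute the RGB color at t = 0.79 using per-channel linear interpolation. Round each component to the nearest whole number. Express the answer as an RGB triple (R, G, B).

(73, 73, 71)

R = 241 + 0.79 × (28 − 241) = 241 + 0.79 × -213 = 72.73 → 73
G = 196 + 0.79 × (40 − 196) = 196 + 0.79 × -156 = 72.76 → 73
B = 15 + 0.79 × (86 − 15) = 15 + 0.79 × 71 = 71.09 → 71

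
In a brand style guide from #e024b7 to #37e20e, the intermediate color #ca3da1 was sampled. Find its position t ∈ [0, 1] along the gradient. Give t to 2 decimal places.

Invert the lerp on the G channel (largest span, 190): t = (61 − 36) / (226 − 36) = 25/190 = 0.13158.
Check on R: (202 − 224)/(55 − 224) = 0.1302 ✓

0.13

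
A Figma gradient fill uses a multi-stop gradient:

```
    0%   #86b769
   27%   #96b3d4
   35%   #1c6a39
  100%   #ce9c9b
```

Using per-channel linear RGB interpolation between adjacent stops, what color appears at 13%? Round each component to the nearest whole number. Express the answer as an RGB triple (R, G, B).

(142, 181, 157)

13% lies between the 0% and 27% stops, so the local fraction is t = (13 − 0)/(27 − 0) = 13/27 ≈ 0.4815.
#86b769 → (134, 183, 105); #96b3d4 → (150, 179, 212).
R = 134 + 0.4815 × (150 − 134) = 141.704 → 142
G = 183 + 0.4815 × (179 − 183) = 181.074 → 181
B = 105 + 0.4815 × (212 − 105) = 156.52 → 157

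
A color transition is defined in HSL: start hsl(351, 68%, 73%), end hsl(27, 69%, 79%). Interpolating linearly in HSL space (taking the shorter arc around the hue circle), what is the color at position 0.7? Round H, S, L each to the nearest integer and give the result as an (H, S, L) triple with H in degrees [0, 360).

(16, 69, 77)

Hue: 27 − 351 = -324°, but |-324| > 180 so the shorter arc goes the other way: Δh = -324 + 360 = 36°.
H = 351 + 0.7 × (36) = 376.2 → 376 → 376 mod 360 = 16°
S = 68 + 0.7 × (69 − 68) = 68.7 → 69%
L = 73 + 0.7 × (79 − 73) = 77.2 → 77%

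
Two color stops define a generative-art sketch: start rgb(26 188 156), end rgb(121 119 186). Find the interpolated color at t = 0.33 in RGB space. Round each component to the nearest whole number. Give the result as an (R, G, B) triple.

(57, 165, 166)

R = 26 + 0.33 × (121 − 26) = 26 + 0.33 × 95 = 57.35 → 57
G = 188 + 0.33 × (119 − 188) = 188 + 0.33 × -69 = 165.23 → 165
B = 156 + 0.33 × (186 − 156) = 156 + 0.33 × 30 = 165.9 → 166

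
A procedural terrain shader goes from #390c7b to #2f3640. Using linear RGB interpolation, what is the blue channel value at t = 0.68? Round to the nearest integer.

B₁ = 123 (from #390c7b), B₂ = 64 (from #2f3640).
B = 123 + 0.68 × (64 − 123) = 82.88 → 83

83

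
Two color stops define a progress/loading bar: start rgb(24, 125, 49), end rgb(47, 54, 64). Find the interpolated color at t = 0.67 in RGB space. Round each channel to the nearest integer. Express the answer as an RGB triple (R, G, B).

R = 24 + 0.67 × (47 − 24) = 24 + 0.67 × 23 = 39.41 → 39
G = 125 + 0.67 × (54 − 125) = 125 + 0.67 × -71 = 77.43 → 77
B = 49 + 0.67 × (64 − 49) = 49 + 0.67 × 15 = 59.05 → 59
So the blended color is (39, 77, 59), about #274d3b.

(39, 77, 59)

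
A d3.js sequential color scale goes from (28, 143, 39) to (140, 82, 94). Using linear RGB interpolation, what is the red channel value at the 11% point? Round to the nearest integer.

40

R = 28 + 0.11 × (140 − 28) = 40.32 → 40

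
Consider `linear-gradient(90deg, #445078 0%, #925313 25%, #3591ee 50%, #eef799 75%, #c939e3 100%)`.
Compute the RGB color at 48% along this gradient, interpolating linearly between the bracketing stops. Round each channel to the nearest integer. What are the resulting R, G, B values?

48% lies between the 25% and 50% stops, so the local fraction is t = (48 − 25)/(50 − 25) = 23/25 ≈ 0.92.
#925313 → (146, 83, 19); #3591ee → (53, 145, 238).
R = 146 + 0.92 × (53 − 146) = 60.44 → 60
G = 83 + 0.92 × (145 − 83) = 140.04 → 140
B = 19 + 0.92 × (238 − 19) = 220.48 → 220

(60, 140, 220)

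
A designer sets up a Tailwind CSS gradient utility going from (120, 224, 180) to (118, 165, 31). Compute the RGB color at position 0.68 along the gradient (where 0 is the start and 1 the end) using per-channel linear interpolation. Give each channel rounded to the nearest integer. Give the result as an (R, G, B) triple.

R = 120 + 0.68 × (118 − 120) = 120 + 0.68 × -2 = 118.64 → 119
G = 224 + 0.68 × (165 − 224) = 224 + 0.68 × -59 = 183.88 → 184
B = 180 + 0.68 × (31 − 180) = 180 + 0.68 × -149 = 78.68 → 79

(119, 184, 79)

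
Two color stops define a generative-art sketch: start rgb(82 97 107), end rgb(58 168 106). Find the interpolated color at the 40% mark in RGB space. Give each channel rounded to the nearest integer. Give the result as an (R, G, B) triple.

40% corresponds to t = 0.4.
R = 82 + 0.4 × (58 − 82) = 82 + 0.4 × -24 = 72.4 → 72
G = 97 + 0.4 × (168 − 97) = 97 + 0.4 × 71 = 125.4 → 125
B = 107 + 0.4 × (106 − 107) = 107 + 0.4 × -1 = 106.6 → 107
So the blended color is (72, 125, 107), about #487d6b.

(72, 125, 107)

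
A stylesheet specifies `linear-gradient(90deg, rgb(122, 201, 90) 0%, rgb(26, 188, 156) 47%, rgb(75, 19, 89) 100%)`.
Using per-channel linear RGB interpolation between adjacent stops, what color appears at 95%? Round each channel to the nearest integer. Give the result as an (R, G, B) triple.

95% lies between the 47% and 100% stops, so the local fraction is t = (95 − 47)/(100 − 47) = 48/53 ≈ 0.9057.
R = 26 + 0.9057 × (75 − 26) = 70.379 → 70
G = 188 + 0.9057 × (19 − 188) = 34.937 → 35
B = 156 + 0.9057 × (89 − 156) = 95.318 → 95

(70, 35, 95)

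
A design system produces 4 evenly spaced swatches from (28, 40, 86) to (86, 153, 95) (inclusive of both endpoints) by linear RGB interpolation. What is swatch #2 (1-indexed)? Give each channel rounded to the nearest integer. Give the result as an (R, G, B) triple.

With 4 swatches and endpoints inclusive, swatch 2 sits at t = (2 − 1)/(4 − 1) = 1/3 ≈ 0.3333.
R = 28 + 0.3333 × (86 − 28) = 47.331 → 47
G = 40 + 0.3333 × (153 − 40) = 77.663 → 78
B = 86 + 0.3333 × (95 − 86) = 89 → 89

(47, 78, 89)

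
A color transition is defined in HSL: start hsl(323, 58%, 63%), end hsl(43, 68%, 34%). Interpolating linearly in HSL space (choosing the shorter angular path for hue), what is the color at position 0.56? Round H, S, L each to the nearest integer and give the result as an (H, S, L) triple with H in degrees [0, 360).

(8, 64, 47)

Hue: 43 − 323 = -280°, but |-280| > 180 so the shorter arc goes the other way: Δh = -280 + 360 = 80°.
H = 323 + 0.56 × (80) = 367.8 → 368 → 368 mod 360 = 8°
S = 58 + 0.56 × (68 − 58) = 63.6 → 64%
L = 63 + 0.56 × (34 − 63) = 46.76 → 47%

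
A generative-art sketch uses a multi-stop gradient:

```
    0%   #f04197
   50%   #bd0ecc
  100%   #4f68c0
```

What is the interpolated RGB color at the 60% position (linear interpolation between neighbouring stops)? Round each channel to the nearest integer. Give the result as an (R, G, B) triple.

(167, 32, 202)

60% lies between the 50% and 100% stops, so the local fraction is t = (60 − 50)/(100 − 50) = 10/50 ≈ 0.2.
#bd0ecc → (189, 14, 204); #4f68c0 → (79, 104, 192).
R = 189 + 0.2 × (79 − 189) = 167 → 167
G = 14 + 0.2 × (104 − 14) = 32 → 32
B = 204 + 0.2 × (192 − 204) = 201.6 → 202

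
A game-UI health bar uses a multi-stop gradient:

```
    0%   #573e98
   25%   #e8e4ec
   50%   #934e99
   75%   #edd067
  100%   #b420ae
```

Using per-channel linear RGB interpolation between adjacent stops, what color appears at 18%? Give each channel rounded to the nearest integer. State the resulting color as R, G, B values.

18% lies between the 0% and 25% stops, so the local fraction is t = (18 − 0)/(25 − 0) = 18/25 ≈ 0.72.
#573e98 → (87, 62, 152); #e8e4ec → (232, 228, 236).
R = 87 + 0.72 × (232 − 87) = 191.4 → 191
G = 62 + 0.72 × (228 − 62) = 181.52 → 182
B = 152 + 0.72 × (236 − 152) = 212.48 → 212

(191, 182, 212)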